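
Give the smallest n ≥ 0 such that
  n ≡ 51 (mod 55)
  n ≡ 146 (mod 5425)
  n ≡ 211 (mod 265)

2636696

gcd(55, 5425) = 5 and 5 | (146 − 51), so the pair is consistent; merging gives n ≡ 10996 (mod 59675), where 59675 = lcm(55, 5425).
gcd(59675, 265) = 5 and 5 | (211 − 10996), so the pair is consistent; merging gives n ≡ 2636696 (mod 3162775), where 3162775 = lcm(59675, 265).
The solution is unique modulo lcm(55, 5425, 265) = 3162775.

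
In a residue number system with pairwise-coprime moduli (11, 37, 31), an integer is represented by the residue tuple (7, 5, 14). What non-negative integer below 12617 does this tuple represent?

Combine the congruences pairwise.
From x ≡ 7 (mod 11) write x = 7 + 11t. Substituting into x ≡ 5 (mod 37) gives 11t ≡ 35 (mod 37), and since 11⁻¹ ≡ 27 (mod 37), t ≡ 20. Hence x ≡ 7 + 11·20 = 227 (mod 407).
From x ≡ 227 (mod 407) write x = 227 + 407t. Substituting into x ≡ 14 (mod 31) gives 407t ≡ 4 (mod 31), and since 4⁻¹ ≡ 8 (mod 31), t ≡ 1. Hence x ≡ 227 + 407·1 = 634 (mod 12617).

634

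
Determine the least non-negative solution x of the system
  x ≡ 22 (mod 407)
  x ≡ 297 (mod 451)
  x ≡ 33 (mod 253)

151833

gcd(407, 451) = 11 and 11 | (297 − 22), so the pair is consistent; merging gives x ≡ 1650 (mod 16687), where 16687 = lcm(407, 451).
gcd(16687, 253) = 11 and 11 | (33 − 1650), so the pair is consistent; merging gives x ≡ 151833 (mod 383801), where 383801 = lcm(16687, 253).
The solution is unique modulo lcm(407, 451, 253) = 383801.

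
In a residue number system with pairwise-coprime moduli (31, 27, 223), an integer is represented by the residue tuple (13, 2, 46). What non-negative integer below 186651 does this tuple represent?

147449

Combine the congruences pairwise.
From x ≡ 13 (mod 31) write x = 13 + 31t. Substituting into x ≡ 2 (mod 27) gives 31t ≡ 16 (mod 27), and since 4⁻¹ ≡ 7 (mod 27), t ≡ 4. Hence x ≡ 13 + 31·4 = 137 (mod 837).
From x ≡ 137 (mod 837) write x = 137 + 837t. Substituting into x ≡ 46 (mod 223) gives 837t ≡ 132 (mod 223), and since 168⁻¹ ≡ 150 (mod 223), t ≡ 176. Hence x ≡ 137 + 837·176 = 147449 (mod 186651).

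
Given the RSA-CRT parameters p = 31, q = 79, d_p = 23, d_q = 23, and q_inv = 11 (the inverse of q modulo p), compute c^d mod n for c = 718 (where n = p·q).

1544

m₁ = c^(d_p) mod p: c ≡ 5 (mod 31), and 5^23 mod 31 = 25.
m₂ = c^(d_q) mod q: c ≡ 7 (mod 79), and 7^23 mod 79 = 43.
h = q_inv·(m₁ − m₂) mod p = 11·(25 − 43) mod 31 = 19.
m = m₂ + h·q = 43 + 19·79 = 1544.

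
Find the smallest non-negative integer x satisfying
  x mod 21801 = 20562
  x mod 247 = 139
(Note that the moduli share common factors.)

129567

gcd(21801, 247) = 13 and 13 | (139 − 20562), so the pair is consistent; merging gives x ≡ 129567 (mod 414219), where 414219 = lcm(21801, 247).
The solution is unique modulo lcm(21801, 247) = 414219.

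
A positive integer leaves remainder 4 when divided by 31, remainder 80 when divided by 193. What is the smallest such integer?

5677

Combine the congruences pairwise.
From x ≡ 4 (mod 31) write x = 4 + 31t. Substituting into x ≡ 80 (mod 193) gives 31t ≡ 76 (mod 193), and since 31⁻¹ ≡ 137 (mod 193), t ≡ 183. Hence x ≡ 4 + 31·183 = 5677 (mod 5983).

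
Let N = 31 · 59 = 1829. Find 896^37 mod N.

1099

Mod 31: 896 ≡ 28; by Fermat, exponent reduces to 37 mod 30 = 7; 28^7 ≡ 14 (mod 31).
Mod 59: 896 ≡ 11; 11^37 ≡ 37 (mod 59).
Combine by CRT: x ≡ 14 (mod 31), x ≡ 37 (mod 59) ⇒ x ≡ 1099 (mod 1829).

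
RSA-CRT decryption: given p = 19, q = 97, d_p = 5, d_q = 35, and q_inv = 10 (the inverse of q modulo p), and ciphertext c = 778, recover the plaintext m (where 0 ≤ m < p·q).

474

m₁ = c^(d_p) mod p: c ≡ 18 (mod 19), and 18^5 mod 19 = 18.
m₂ = c^(d_q) mod q: c ≡ 2 (mod 97), and 2^35 mod 97 = 86.
h = q_inv·(m₁ − m₂) mod p = 10·(18 − 86) mod 19 = 4.
m = m₂ + h·q = 86 + 4·97 = 474.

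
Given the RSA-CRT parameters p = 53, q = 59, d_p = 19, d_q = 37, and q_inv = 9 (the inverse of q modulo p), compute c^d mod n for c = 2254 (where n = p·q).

1319

m₁ = c^(d_p) mod p: c ≡ 28 (mod 53), and 28^19 mod 53 = 47.
m₂ = c^(d_q) mod q: c ≡ 12 (mod 59), and 12^37 mod 59 = 21.
h = q_inv·(m₁ − m₂) mod p = 9·(47 − 21) mod 53 = 22.
m = m₂ + h·q = 21 + 22·59 = 1319.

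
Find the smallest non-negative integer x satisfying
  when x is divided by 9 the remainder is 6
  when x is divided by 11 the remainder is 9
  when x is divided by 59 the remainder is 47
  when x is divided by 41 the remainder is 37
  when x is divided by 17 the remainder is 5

1913712

The moduli are pairwise coprime; N = 9·11·59·41·17 = 4071177.
N/9 = 452353; 452353 ≡ 4 (mod 9); 4·7 ≡ 1, so inverse 7.
N/11 = 370107; 370107 ≡ 1 (mod 11), inverse 1.
N/59 = 69003; 69003 ≡ 32 (mod 59); 32·24 ≡ 1, so inverse 24.
N/41 = 99297; 99297 ≡ 36 (mod 41); 36·8 ≡ 1, so inverse 8.
N/17 = 239481; 239481 ≡ 2 (mod 17); 2·9 ≡ 1, so inverse 9.
x ≡ 6·452353·7 + 9·370107·1 + 47·69003·24 + 37·99297·8 + 5·239481·9 = 140333730.
140333730 mod 4071177 = 1913712.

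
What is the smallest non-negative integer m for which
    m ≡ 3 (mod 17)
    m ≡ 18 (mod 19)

From m ≡ 3 (mod 17) write m = 3 + 17t. Substituting into m ≡ 18 (mod 19) gives 17t ≡ 15 (mod 19), and since 17⁻¹ ≡ 9 (mod 19), t ≡ 2. Hence m ≡ 3 + 17·2 = 37 (mod 323).

37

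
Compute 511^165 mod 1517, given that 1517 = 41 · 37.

27

Mod 41: 511 ≡ 19; by Fermat, exponent reduces to 165 mod 40 = 5; 19^5 ≡ 27 (mod 41).
Mod 37: 511 ≡ 30; by Fermat, exponent reduces to 165 mod 36 = 21; 30^21 ≡ 27 (mod 37).
Combine by CRT: x ≡ 27 (mod 41), x ≡ 27 (mod 37) ⇒ x ≡ 27 (mod 1517).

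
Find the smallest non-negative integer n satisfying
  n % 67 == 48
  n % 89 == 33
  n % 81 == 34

222622

The moduli are pairwise coprime; M = 67·89·81 = 483003.
M/67 = 7209; 7209 ≡ 40 (mod 67); 40·62 ≡ 1, so inverse 62.
M/89 = 5427; 5427 ≡ 87 (mod 89); 87·44 ≡ 1, so inverse 44.
M/81 = 5963; 5963 ≡ 50 (mod 81); 50·47 ≡ 1, so inverse 47.
n ≡ 48·7209·62 + 33·5427·44 + 34·5963·47 = 38862862.
38862862 mod 483003 = 222622.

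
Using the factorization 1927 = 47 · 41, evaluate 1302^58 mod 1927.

918

Mod 47: 1302 ≡ 33; by Fermat, exponent reduces to 58 mod 46 = 12; 33^12 ≡ 25 (mod 47).
Mod 41: 1302 ≡ 31; by Fermat, exponent reduces to 58 mod 40 = 18; 31^18 ≡ 16 (mod 41).
Combine by CRT: x ≡ 25 (mod 47), x ≡ 16 (mod 41) ⇒ x ≡ 918 (mod 1927).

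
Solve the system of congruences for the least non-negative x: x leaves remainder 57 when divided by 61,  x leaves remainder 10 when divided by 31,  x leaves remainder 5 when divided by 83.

From x ≡ 57 (mod 61) write x = 57 + 61t. Substituting into x ≡ 10 (mod 31) gives 61t ≡ 15 (mod 31), and since 30⁻¹ ≡ 30 (mod 31), t ≡ 16. Hence x ≡ 57 + 61·16 = 1033 (mod 1891).
From x ≡ 1033 (mod 1891) write x = 1033 + 1891t. Substituting into x ≡ 5 (mod 83) gives 1891t ≡ 51 (mod 83), and since 65⁻¹ ≡ 23 (mod 83), t ≡ 11. Hence x ≡ 1033 + 1891·11 = 21834 (mod 156953).

21834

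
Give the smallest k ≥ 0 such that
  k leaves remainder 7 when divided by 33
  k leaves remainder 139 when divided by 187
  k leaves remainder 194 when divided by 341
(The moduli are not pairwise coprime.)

4627

gcd(33, 187) = 11 and 11 | (139 − 7), so the pair is consistent; merging gives k ≡ 139 (mod 561), where 561 = lcm(33, 187).
gcd(561, 341) = 11 and 11 | (194 − 139), so the pair is consistent; merging gives k ≡ 4627 (mod 17391), where 17391 = lcm(561, 341).
The solution is unique modulo lcm(33, 187, 341) = 17391.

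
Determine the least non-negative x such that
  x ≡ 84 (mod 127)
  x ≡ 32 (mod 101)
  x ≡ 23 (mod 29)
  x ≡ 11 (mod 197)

41110365

The moduli are pairwise coprime; N = 127·101·29·197 = 73280651.
N/127 = 577013; 577013 ≡ 52 (mod 127); 52·22 ≡ 1, so inverse 22.
N/101 = 725551; 725551 ≡ 68 (mod 101); 68·52 ≡ 1, so inverse 52.
N/29 = 2526919; 2526919 ≡ 4 (mod 29); 4·22 ≡ 1, so inverse 22.
N/197 = 371983; 371983 ≡ 47 (mod 197); 47·109 ≡ 1, so inverse 109.
x ≡ 84·577013·22 + 32·725551·52 + 23·2526919·22 + 11·371983·109 = 3998265519.
3998265519 mod 73280651 = 41110365.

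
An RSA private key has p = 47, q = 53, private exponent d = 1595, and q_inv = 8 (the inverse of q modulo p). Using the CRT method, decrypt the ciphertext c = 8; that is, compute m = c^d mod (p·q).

2

d_p = d mod (p−1) = 1595 mod 46 = 31; d_q = d mod (q−1) = 35.
m₁ = c^(d_p) mod p: c ≡ 8 (mod 47), and 8^31 mod 47 = 2.
m₂ = c^(d_q) mod q: c ≡ 8 (mod 53), and 8^35 mod 53 = 2.
h = q_inv·(m₁ − m₂) mod p = 8·(2 − 2) mod 47 = 0.
m = m₂ + h·q = 2 + 0·53 = 2.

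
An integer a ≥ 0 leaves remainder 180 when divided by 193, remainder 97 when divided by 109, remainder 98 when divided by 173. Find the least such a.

From a ≡ 180 (mod 193) write a = 180 + 193t. Substituting into a ≡ 97 (mod 109) gives 193t ≡ 26 (mod 109), and since 84⁻¹ ≡ 61 (mod 109), t ≡ 60. Hence a ≡ 180 + 193·60 = 11760 (mod 21037).
From a ≡ 11760 (mod 21037) write a = 11760 + 21037t. Substituting into a ≡ 98 (mod 173) gives 21037t ≡ 102 (mod 173), and since 104⁻¹ ≡ 5 (mod 173), t ≡ 164. Hence a ≡ 11760 + 21037·164 = 3461828 (mod 3639401).

3461828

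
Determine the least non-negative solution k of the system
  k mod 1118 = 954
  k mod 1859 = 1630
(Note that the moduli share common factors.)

Combine the congruences pairwise.
gcd(1118, 1859) = 13 and 13 | (1630 − 954), so the pair is consistent; merging gives k ≡ 131760 (mod 159874), where 159874 = lcm(1118, 1859).
The solution is unique modulo lcm(1118, 1859) = 159874.

131760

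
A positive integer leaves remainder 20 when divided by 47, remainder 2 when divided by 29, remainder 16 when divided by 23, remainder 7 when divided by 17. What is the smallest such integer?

The moduli are pairwise coprime; N = 47·29·23·17 = 532933.
N/47 = 11339; 11339 ≡ 12 (mod 47); 12·4 ≡ 1, so inverse 4.
N/29 = 18377; 18377 ≡ 20 (mod 29); 20·16 ≡ 1, so inverse 16.
N/23 = 23171; 23171 ≡ 10 (mod 23); 10·7 ≡ 1, so inverse 7.
N/17 = 31349; 31349 ≡ 1 (mod 17), inverse 1.
x ≡ 20·11339·4 + 2·18377·16 + 16·23171·7 + 7·31349·1 = 4309779.
4309779 mod 532933 = 46315.

46315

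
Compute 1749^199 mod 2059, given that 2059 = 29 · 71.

671

Mod 29: 1749 ≡ 9; by Fermat, exponent reduces to 199 mod 28 = 3; 9^3 ≡ 4 (mod 29).
Mod 71: 1749 ≡ 45; by Fermat, exponent reduces to 199 mod 70 = 59; 45^59 ≡ 32 (mod 71).
Combine by CRT: x ≡ 4 (mod 29), x ≡ 32 (mod 71) ⇒ x ≡ 671 (mod 2059).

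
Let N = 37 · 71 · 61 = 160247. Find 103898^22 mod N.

19298

Mod 37: 103898 ≡ 2; 2^22 ≡ 21 (mod 37).
Mod 71: 103898 ≡ 25; 25^22 ≡ 57 (mod 71).
Mod 61: 103898 ≡ 15; 15^22 ≡ 22 (mod 61).
Combine by CRT: x ≡ 21 (mod 37), x ≡ 57 (mod 71), x ≡ 22 (mod 61) ⇒ x ≡ 19298 (mod 160247).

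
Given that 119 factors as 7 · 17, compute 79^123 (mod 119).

Mod 7: 79 ≡ 2; by Fermat, exponent reduces to 123 mod 6 = 3; 2^3 ≡ 1 (mod 7).
Mod 17: 79 ≡ 11; by Fermat, exponent reduces to 123 mod 16 = 11; 11^11 ≡ 12 (mod 17).
Combine by CRT: x ≡ 1 (mod 7), x ≡ 12 (mod 17) ⇒ x ≡ 29 (mod 119).

29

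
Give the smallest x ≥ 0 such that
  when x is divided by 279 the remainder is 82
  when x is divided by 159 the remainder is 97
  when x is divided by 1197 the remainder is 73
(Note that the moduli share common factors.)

Combine the congruences pairwise.
gcd(279, 159) = 3 and 3 | (97 − 82), so the pair is consistent; merging gives x ≡ 5662 (mod 14787), where 14787 = lcm(279, 159).
gcd(14787, 1197) = 9 and 9 | (73 − 5662), so the pair is consistent; merging gives x ≡ 1232983 (mod 1966671), where 1966671 = lcm(14787, 1197).
The solution is unique modulo lcm(279, 159, 1197) = 1966671.

1232983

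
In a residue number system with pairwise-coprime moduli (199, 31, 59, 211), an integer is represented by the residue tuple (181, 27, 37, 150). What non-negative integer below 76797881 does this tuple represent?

The moduli are pairwise coprime; N = 199·31·59·211 = 76797881.
N/199 = 385919; 385919 ≡ 58 (mod 199); 58·175 ≡ 1, so inverse 175.
N/31 = 2477351; 2477351 ≡ 17 (mod 31); 17·11 ≡ 1, so inverse 11.
N/59 = 1301659; 1301659 ≡ 1 (mod 59), inverse 1.
N/211 = 363971; 363971 ≡ 207 (mod 211); 207·158 ≡ 1, so inverse 158.
x ≡ 181·385919·175 + 27·2477351·11 + 37·1301659·1 + 150·363971·158 = 21634031655.
21634031655 mod 76797881 = 53827094.

53827094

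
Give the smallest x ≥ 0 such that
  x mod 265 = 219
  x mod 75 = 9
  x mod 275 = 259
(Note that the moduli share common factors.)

13734

Combine the congruences pairwise.
gcd(265, 75) = 5 and 5 | (9 − 219), so the pair is consistent; merging gives x ≡ 1809 (mod 3975), where 3975 = lcm(265, 75).
gcd(3975, 275) = 25 and 25 | (259 − 1809), so the pair is consistent; merging gives x ≡ 13734 (mod 43725), where 43725 = lcm(3975, 275).
The solution is unique modulo lcm(265, 75, 275) = 43725.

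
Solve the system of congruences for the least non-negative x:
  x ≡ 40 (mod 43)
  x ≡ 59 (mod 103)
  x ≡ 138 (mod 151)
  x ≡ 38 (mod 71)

35344406

The moduli are pairwise coprime; N = 43·103·151·71 = 47483309.
N/43 = 1104263; 1104263 ≡ 23 (mod 43); 23·15 ≡ 1, so inverse 15.
N/103 = 461003; 461003 ≡ 78 (mod 103); 78·70 ≡ 1, so inverse 70.
N/151 = 314459; 314459 ≡ 77 (mod 151); 77·51 ≡ 1, so inverse 51.
N/71 = 668779; 668779 ≡ 30 (mod 71); 30·45 ≡ 1, so inverse 45.
x ≡ 40·1104263·15 + 59·461003·70 + 138·314459·51 + 38·668779·45 = 5923274722.
5923274722 mod 47483309 = 35344406.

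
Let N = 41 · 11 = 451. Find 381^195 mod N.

219

Mod 41: 381 ≡ 12; by Fermat, exponent reduces to 195 mod 40 = 35; 12^35 ≡ 14 (mod 41).
Mod 11: 381 ≡ 7; by Fermat, exponent reduces to 195 mod 10 = 5; 7^5 ≡ 10 (mod 11).
Combine by CRT: x ≡ 14 (mod 41), x ≡ 10 (mod 11) ⇒ x ≡ 219 (mod 451).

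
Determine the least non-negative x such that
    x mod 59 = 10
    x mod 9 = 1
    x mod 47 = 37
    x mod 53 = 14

The moduli are pairwise coprime; N = 59·9·47·53 = 1322721.
N/59 = 22419; 22419 ≡ 58 (mod 59); 58·58 ≡ 1, so inverse 58.
N/9 = 146969; 146969 ≡ 8 (mod 9); 8·8 ≡ 1, so inverse 8.
N/47 = 28143; 28143 ≡ 37 (mod 47); 37·14 ≡ 1, so inverse 14.
N/53 = 24957; 24957 ≡ 47 (mod 53); 47·44 ≡ 1, so inverse 44.
x ≡ 10·22419·58 + 1·146969·8 + 37·28143·14 + 14·24957·44 = 44130358.
44130358 mod 1322721 = 480565.

480565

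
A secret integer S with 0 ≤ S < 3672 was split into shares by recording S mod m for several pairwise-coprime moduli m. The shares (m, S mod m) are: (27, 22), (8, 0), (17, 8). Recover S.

Combine the congruences pairwise.
From S ≡ 22 (mod 27) write S = 22 + 27t. Substituting into S ≡ 0 (mod 8) gives 27t ≡ 2 (mod 8), and since 3⁻¹ ≡ 3 (mod 8), t ≡ 6. Hence S ≡ 22 + 27·6 = 184 (mod 216).
From S ≡ 184 (mod 216) write S = 184 + 216t. Substituting into S ≡ 8 (mod 17) gives 216t ≡ 11 (mod 17), and since 12⁻¹ ≡ 10 (mod 17), t ≡ 8. Hence S ≡ 184 + 216·8 = 1912 (mod 3672).

1912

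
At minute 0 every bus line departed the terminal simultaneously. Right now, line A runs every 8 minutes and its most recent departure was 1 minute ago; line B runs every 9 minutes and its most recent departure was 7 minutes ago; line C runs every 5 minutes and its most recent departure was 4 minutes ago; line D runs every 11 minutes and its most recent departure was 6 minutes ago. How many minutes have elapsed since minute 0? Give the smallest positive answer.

1249

The moduli are pairwise coprime; N = 8·9·5·11 = 3960.
N/8 = 495; 495 ≡ 7 (mod 8); 7·7 ≡ 1, so inverse 7.
N/9 = 440; 440 ≡ 8 (mod 9); 8·8 ≡ 1, so inverse 8.
N/5 = 792; 792 ≡ 2 (mod 5); 2·3 ≡ 1, so inverse 3.
N/11 = 360; 360 ≡ 8 (mod 11); 8·7 ≡ 1, so inverse 7.
t ≡ 1·495·7 + 7·440·8 + 4·792·3 + 6·360·7 = 52729.
52729 mod 3960 = 1249.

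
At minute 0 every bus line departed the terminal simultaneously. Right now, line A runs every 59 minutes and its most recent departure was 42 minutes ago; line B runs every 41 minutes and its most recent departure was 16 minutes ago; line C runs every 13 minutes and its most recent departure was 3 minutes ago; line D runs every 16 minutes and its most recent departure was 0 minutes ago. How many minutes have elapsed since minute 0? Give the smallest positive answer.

The moduli are pairwise coprime; N = 59·41·13·16 = 503152.
N/59 = 8528; 8528 ≡ 32 (mod 59); 32·24 ≡ 1, so inverse 24.
N/41 = 12272; 12272 ≡ 13 (mod 41); 13·19 ≡ 1, so inverse 19.
N/13 = 38704; 38704 ≡ 3 (mod 13); 3·9 ≡ 1, so inverse 9.
N/16 = 31447; 31447 ≡ 7 (mod 16); 7·7 ≡ 1, so inverse 7.
t ≡ 42·8528·24 + 16·12272·19 + 3·38704·9 + 0·31447·7 = 13371920.
13371920 mod 503152 = 289968.

289968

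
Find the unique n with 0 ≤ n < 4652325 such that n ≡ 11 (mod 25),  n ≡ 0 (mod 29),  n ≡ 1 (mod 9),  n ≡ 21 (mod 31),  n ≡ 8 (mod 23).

The moduli are pairwise coprime; M = 25·29·9·31·23 = 4652325.
M/25 = 186093; 186093 ≡ 18 (mod 25); 18·7 ≡ 1, so inverse 7.
M/29 = 160425; 160425 ≡ 26 (mod 29); 26·19 ≡ 1, so inverse 19.
M/9 = 516925; 516925 ≡ 1 (mod 9), inverse 1.
M/31 = 150075; 150075 ≡ 4 (mod 31); 4·8 ≡ 1, so inverse 8.
M/23 = 202275; 202275 ≡ 13 (mod 23); 13·16 ≡ 1, so inverse 16.
n ≡ 11·186093·7 + 0·160425·19 + 1·516925·1 + 21·150075·8 + 8·202275·16 = 65949886.
65949886 mod 4652325 = 817336.

817336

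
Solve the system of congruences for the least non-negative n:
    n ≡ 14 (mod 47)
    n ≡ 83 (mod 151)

4009

From n ≡ 14 (mod 47) write n = 14 + 47t. Substituting into n ≡ 83 (mod 151) gives 47t ≡ 69 (mod 151), and since 47⁻¹ ≡ 45 (mod 151), t ≡ 85. Hence n ≡ 14 + 47·85 = 4009 (mod 7097).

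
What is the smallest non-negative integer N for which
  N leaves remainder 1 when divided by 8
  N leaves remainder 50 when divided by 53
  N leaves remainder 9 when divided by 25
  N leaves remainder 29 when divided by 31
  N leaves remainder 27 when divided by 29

The moduli are pairwise coprime; M = 8·53·25·31·29 = 9529400.
M/8 = 1191175; 1191175 ≡ 7 (mod 8); 7·7 ≡ 1, so inverse 7.
M/53 = 179800; 179800 ≡ 24 (mod 53); 24·42 ≡ 1, so inverse 42.
M/25 = 381176; 381176 ≡ 1 (mod 25), inverse 1.
M/31 = 307400; 307400 ≡ 4 (mod 31); 4·8 ≡ 1, so inverse 8.
M/29 = 328600; 328600 ≡ 1 (mod 29), inverse 1.
N ≡ 1·1191175·7 + 50·179800·42 + 9·381176·1 + 29·307400·8 + 27·328600·1 = 469537809.
469537809 mod 9529400 = 2597209.

2597209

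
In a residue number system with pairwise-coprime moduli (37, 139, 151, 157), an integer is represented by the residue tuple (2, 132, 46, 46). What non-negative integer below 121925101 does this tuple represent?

53435624

Combine the congruences pairwise.
From x ≡ 2 (mod 37) write x = 2 + 37t. Substituting into x ≡ 132 (mod 139) gives 37t ≡ 130 (mod 139), and since 37⁻¹ ≡ 124 (mod 139), t ≡ 135. Hence x ≡ 2 + 37·135 = 4997 (mod 5143).
From x ≡ 4997 (mod 5143) write x = 4997 + 5143t. Substituting into x ≡ 46 (mod 151) gives 5143t ≡ 32 (mod 151), and since 9⁻¹ ≡ 84 (mod 151), t ≡ 121. Hence x ≡ 4997 + 5143·121 = 627300 (mod 776593).
From x ≡ 627300 (mod 776593) write x = 627300 + 776593t. Substituting into x ≡ 46 (mod 157) gives 776593t ≡ 118 (mod 157), and since 71⁻¹ ≡ 115 (mod 157), t ≡ 68. Hence x ≡ 627300 + 776593·68 = 53435624 (mod 121925101).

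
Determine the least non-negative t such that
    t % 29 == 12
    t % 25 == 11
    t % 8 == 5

The moduli are pairwise coprime; N = 29·25·8 = 5800.
N/29 = 200; 200 ≡ 26 (mod 29); 26·19 ≡ 1, so inverse 19.
N/25 = 232; 232 ≡ 7 (mod 25); 7·18 ≡ 1, so inverse 18.
N/8 = 725; 725 ≡ 5 (mod 8); 5·5 ≡ 1, so inverse 5.
t ≡ 12·200·19 + 11·232·18 + 5·725·5 = 109661.
109661 mod 5800 = 5261.

5261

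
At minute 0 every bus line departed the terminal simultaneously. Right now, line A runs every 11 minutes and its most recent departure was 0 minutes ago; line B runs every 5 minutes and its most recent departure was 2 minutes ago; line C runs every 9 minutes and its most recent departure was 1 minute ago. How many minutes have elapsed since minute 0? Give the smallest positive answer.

352

From t ≡ 0 (mod 11) write t = 0 + 11s. Substituting into t ≡ 2 (mod 5) gives 11s ≡ 2 (mod 5), and since 1⁻¹ ≡ 1 (mod 5), s ≡ 2. Hence t ≡ 0 + 11·2 = 22 (mod 55).
From t ≡ 22 (mod 55) write t = 22 + 55s. Substituting into t ≡ 1 (mod 9) gives 55s ≡ 6 (mod 9), and since 1⁻¹ ≡ 1 (mod 9), s ≡ 6. Hence t ≡ 22 + 55·6 = 352 (mod 495).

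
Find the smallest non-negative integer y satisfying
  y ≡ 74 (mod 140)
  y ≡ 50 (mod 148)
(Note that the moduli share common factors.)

gcd(140, 148) = 4 and 4 | (50 − 74), so the pair is consistent; merging gives y ≡ 494 (mod 5180), where 5180 = lcm(140, 148).
The solution is unique modulo lcm(140, 148) = 5180.

494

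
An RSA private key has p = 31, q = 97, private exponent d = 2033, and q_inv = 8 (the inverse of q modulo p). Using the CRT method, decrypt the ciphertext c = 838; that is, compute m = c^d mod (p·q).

d_p = d mod (p−1) = 2033 mod 30 = 23; d_q = d mod (q−1) = 17.
m₁ = c^(d_p) mod p: c ≡ 1 (mod 31), and 1^23 mod 31 = 1.
m₂ = c^(d_q) mod q: c ≡ 62 (mod 97), and 62^17 mod 97 = 36.
h = q_inv·(m₁ − m₂) mod p = 8·(1 − 36) mod 31 = 30.
m = m₂ + h·q = 36 + 30·97 = 2946.

2946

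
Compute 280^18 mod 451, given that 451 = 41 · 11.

Mod 41: 280 ≡ 34; 34^18 ≡ 5 (mod 41).
Mod 11: 280 ≡ 5; by Fermat, exponent reduces to 18 mod 10 = 8; 5^8 ≡ 4 (mod 11).
Combine by CRT: x ≡ 5 (mod 41), x ≡ 4 (mod 11) ⇒ x ≡ 169 (mod 451).

169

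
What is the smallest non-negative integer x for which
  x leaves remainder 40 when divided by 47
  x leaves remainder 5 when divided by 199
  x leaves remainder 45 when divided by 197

396015

Combine the congruences pairwise.
From x ≡ 40 (mod 47) write x = 40 + 47t. Substituting into x ≡ 5 (mod 199) gives 47t ≡ 164 (mod 199), and since 47⁻¹ ≡ 72 (mod 199), t ≡ 67. Hence x ≡ 40 + 47·67 = 3189 (mod 9353).
From x ≡ 3189 (mod 9353) write x = 3189 + 9353t. Substituting into x ≡ 45 (mod 197) gives 9353t ≡ 8 (mod 197), and since 94⁻¹ ≡ 153 (mod 197), t ≡ 42. Hence x ≡ 3189 + 9353·42 = 396015 (mod 1842541).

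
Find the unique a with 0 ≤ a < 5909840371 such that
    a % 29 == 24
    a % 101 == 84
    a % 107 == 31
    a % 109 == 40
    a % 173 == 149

The moduli are pairwise coprime; N = 29·101·107·109·173 = 5909840371.
N/29 = 203787599; 203787599 ≡ 17 (mod 29); 17·12 ≡ 1, so inverse 12.
N/101 = 58513271; 58513271 ≡ 32 (mod 101); 32·60 ≡ 1, so inverse 60.
N/107 = 55232153; 55232153 ≡ 37 (mod 107); 37·81 ≡ 1, so inverse 81.
N/109 = 54218719; 54218719 ≡ 48 (mod 109); 48·25 ≡ 1, so inverse 25.
N/173 = 34160927; 34160927 ≡ 1 (mod 173), inverse 1.
a ≡ 24·203787599·12 + 84·58513271·60 + 31·55232153·81 + 40·54218719·25 + 149·34160927·1 = 551594347658.
551594347658 mod 5909840371 = 1979193155.

1979193155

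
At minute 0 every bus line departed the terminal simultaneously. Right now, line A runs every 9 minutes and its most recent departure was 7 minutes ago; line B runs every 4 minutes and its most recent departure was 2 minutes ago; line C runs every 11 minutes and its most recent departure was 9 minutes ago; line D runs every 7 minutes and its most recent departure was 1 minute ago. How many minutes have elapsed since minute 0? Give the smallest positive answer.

Combine the congruences pairwise.
From t ≡ 7 (mod 9) write t = 7 + 9s. Substituting into t ≡ 2 (mod 4) gives 9s ≡ 3 (mod 4), and since 1⁻¹ ≡ 1 (mod 4), s ≡ 3. Hence t ≡ 7 + 9·3 = 34 (mod 36).
From t ≡ 34 (mod 36) write t = 34 + 36s. Substituting into t ≡ 9 (mod 11) gives 36s ≡ 8 (mod 11), and since 3⁻¹ ≡ 4 (mod 11), s ≡ 10. Hence t ≡ 34 + 36·10 = 394 (mod 396).
From t ≡ 394 (mod 396) write t = 394 + 396s. Substituting into t ≡ 1 (mod 7) gives 396s ≡ 6 (mod 7), and since 4⁻¹ ≡ 2 (mod 7), s ≡ 5. Hence t ≡ 394 + 396·5 = 2374 (mod 2772).

2374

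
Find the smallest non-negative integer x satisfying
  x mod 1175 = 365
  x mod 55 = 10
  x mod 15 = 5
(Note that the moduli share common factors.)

gcd(1175, 55) = 5 and 5 | (10 − 365), so the pair is consistent; merging gives x ≡ 8590 (mod 12925), where 12925 = lcm(1175, 55).
gcd(12925, 15) = 5 and 5 | (5 − 8590), so the pair is consistent; merging gives x ≡ 21515 (mod 38775), where 38775 = lcm(12925, 15).
The solution is unique modulo lcm(1175, 55, 15) = 38775.

21515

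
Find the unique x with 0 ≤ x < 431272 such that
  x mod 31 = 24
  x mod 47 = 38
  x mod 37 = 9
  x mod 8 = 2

336746

The moduli are pairwise coprime; N = 31·47·37·8 = 431272.
N/31 = 13912; 13912 ≡ 24 (mod 31); 24·22 ≡ 1, so inverse 22.
N/47 = 9176; 9176 ≡ 11 (mod 47); 11·30 ≡ 1, so inverse 30.
N/37 = 11656; 11656 ≡ 1 (mod 37), inverse 1.
N/8 = 53909; 53909 ≡ 5 (mod 8); 5·5 ≡ 1, so inverse 5.
x ≡ 24·13912·22 + 38·9176·30 + 9·11656·1 + 2·53909·5 = 18450170.
18450170 mod 431272 = 336746.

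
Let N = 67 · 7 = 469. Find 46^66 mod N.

Mod 67: 46 ≡ 46; since 66 | 66, by Fermat 46^66 ≡ 1 (mod 67).
Mod 7: 46 ≡ 4; since 6 | 66, by Fermat 4^66 ≡ 1 (mod 7).
Combine by CRT: x ≡ 1 (mod 67), x ≡ 1 (mod 7) ⇒ x ≡ 1 (mod 469).

1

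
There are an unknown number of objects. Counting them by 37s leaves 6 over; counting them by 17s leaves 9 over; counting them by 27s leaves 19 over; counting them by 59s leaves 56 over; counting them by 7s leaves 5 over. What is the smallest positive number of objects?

The moduli are pairwise coprime; M = 37·17·27·59·7 = 7013979.
M/37 = 189567; 189567 ≡ 16 (mod 37); 16·7 ≡ 1, so inverse 7.
M/17 = 412587; 412587 ≡ 14 (mod 17); 14·11 ≡ 1, so inverse 11.
M/27 = 259777; 259777 ≡ 10 (mod 27); 10·19 ≡ 1, so inverse 19.
M/59 = 118881; 118881 ≡ 55 (mod 59); 55·44 ≡ 1, so inverse 44.
M/7 = 1001997; 1001997 ≡ 3 (mod 7); 3·5 ≡ 1, so inverse 5.
N ≡ 6·189567·7 + 9·412587·11 + 19·259777·19 + 56·118881·44 + 5·1001997·5 = 460560133.
460560133 mod 7013979 = 4651498.

4651498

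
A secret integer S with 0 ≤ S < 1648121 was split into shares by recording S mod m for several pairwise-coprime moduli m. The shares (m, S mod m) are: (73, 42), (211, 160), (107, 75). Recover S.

The moduli are pairwise coprime; N = 73·211·107 = 1648121.
N/73 = 22577; 22577 ≡ 20 (mod 73); 20·11 ≡ 1, so inverse 11.
N/211 = 7811; 7811 ≡ 4 (mod 211); 4·53 ≡ 1, so inverse 53.
N/107 = 15403; 15403 ≡ 102 (mod 107); 102·64 ≡ 1, so inverse 64.
S ≡ 42·22577·11 + 160·7811·53 + 75·15403·64 = 150602254.
150602254 mod 1648121 = 623243.

623243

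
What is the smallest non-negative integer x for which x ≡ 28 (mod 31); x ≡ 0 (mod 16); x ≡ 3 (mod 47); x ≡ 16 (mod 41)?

420512

Combine the congruences pairwise.
From x ≡ 28 (mod 31) write x = 28 + 31t. Substituting into x ≡ 0 (mod 16) gives 31t ≡ 4 (mod 16), and since 15⁻¹ ≡ 15 (mod 16), t ≡ 12. Hence x ≡ 28 + 31·12 = 400 (mod 496).
From x ≡ 400 (mod 496) write x = 400 + 496t. Substituting into x ≡ 3 (mod 47) gives 496t ≡ 26 (mod 47), and since 26⁻¹ ≡ 38 (mod 47), t ≡ 1. Hence x ≡ 400 + 496·1 = 896 (mod 23312).
From x ≡ 896 (mod 23312) write x = 896 + 23312t. Substituting into x ≡ 16 (mod 41) gives 23312t ≡ 22 (mod 41), and since 24⁻¹ ≡ 12 (mod 41), t ≡ 18. Hence x ≡ 896 + 23312·18 = 420512 (mod 955792).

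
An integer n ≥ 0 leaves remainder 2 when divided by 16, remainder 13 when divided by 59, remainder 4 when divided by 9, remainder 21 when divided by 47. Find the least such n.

182146

Combine the congruences pairwise.
From n ≡ 2 (mod 16) write n = 2 + 16t. Substituting into n ≡ 13 (mod 59) gives 16t ≡ 11 (mod 59), and since 16⁻¹ ≡ 48 (mod 59), t ≡ 56. Hence n ≡ 2 + 16·56 = 898 (mod 944).
From n ≡ 898 (mod 944) write n = 898 + 944t. Substituting into n ≡ 4 (mod 9) gives 944t ≡ 6 (mod 9), and since 8⁻¹ ≡ 8 (mod 9), t ≡ 3. Hence n ≡ 898 + 944·3 = 3730 (mod 8496).
From n ≡ 3730 (mod 8496) write n = 3730 + 8496t. Substituting into n ≡ 21 (mod 47) gives 8496t ≡ 4 (mod 47), and since 36⁻¹ ≡ 17 (mod 47), t ≡ 21. Hence n ≡ 3730 + 8496·21 = 182146 (mod 399312).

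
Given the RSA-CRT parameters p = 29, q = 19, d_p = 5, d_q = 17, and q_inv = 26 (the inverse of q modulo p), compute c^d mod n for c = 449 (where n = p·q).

483

m₁ = c^(d_p) mod p: c ≡ 14 (mod 29), and 14^5 mod 29 = 19.
m₂ = c^(d_q) mod q: c ≡ 12 (mod 19), and 12^17 mod 19 = 8.
h = q_inv·(m₁ − m₂) mod p = 26·(19 − 8) mod 29 = 25.
m = m₂ + h·q = 8 + 25·19 = 483.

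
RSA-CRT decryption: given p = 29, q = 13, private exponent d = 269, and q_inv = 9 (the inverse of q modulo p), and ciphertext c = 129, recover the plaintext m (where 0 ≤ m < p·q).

d_p = d mod (p−1) = 269 mod 28 = 17; d_q = d mod (q−1) = 5.
m₁ = c^(d_p) mod p: c ≡ 13 (mod 29), and 13^17 mod 29 = 22.
m₂ = c^(d_q) mod q: c ≡ 12 (mod 13), and 12^5 mod 13 = 12.
h = q_inv·(m₁ − m₂) mod p = 9·(22 − 12) mod 29 = 3.
m = m₂ + h·q = 12 + 3·13 = 51.

51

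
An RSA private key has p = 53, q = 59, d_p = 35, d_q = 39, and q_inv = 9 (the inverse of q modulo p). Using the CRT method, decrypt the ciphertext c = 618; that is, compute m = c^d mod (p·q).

1969

m₁ = c^(d_p) mod p: c ≡ 35 (mod 53), and 35^35 mod 53 = 8.
m₂ = c^(d_q) mod q: c ≡ 28 (mod 59), and 28^39 mod 59 = 22.
h = q_inv·(m₁ − m₂) mod p = 9·(8 − 22) mod 53 = 33.
m = m₂ + h·q = 22 + 33·59 = 1969.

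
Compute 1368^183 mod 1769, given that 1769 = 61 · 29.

Mod 61: 1368 ≡ 26; by Fermat, exponent reduces to 183 mod 60 = 3; 26^3 ≡ 8 (mod 61).
Mod 29: 1368 ≡ 5; by Fermat, exponent reduces to 183 mod 28 = 15; 5^15 ≡ 5 (mod 29).
Combine by CRT: x ≡ 8 (mod 61), x ≡ 5 (mod 29) ⇒ x ≡ 1716 (mod 1769).

1716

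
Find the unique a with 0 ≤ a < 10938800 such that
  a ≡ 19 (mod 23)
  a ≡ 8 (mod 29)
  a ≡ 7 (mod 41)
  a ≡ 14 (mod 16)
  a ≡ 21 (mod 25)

The moduli are pairwise coprime; N = 23·29·41·16·25 = 10938800.
N/23 = 475600; 475600 ≡ 6 (mod 23); 6·4 ≡ 1, so inverse 4.
N/29 = 377200; 377200 ≡ 26 (mod 29); 26·19 ≡ 1, so inverse 19.
N/41 = 266800; 266800 ≡ 13 (mod 41); 13·19 ≡ 1, so inverse 19.
N/16 = 683675; 683675 ≡ 11 (mod 16); 11·3 ≡ 1, so inverse 3.
N/25 = 437552; 437552 ≡ 2 (mod 25); 2·13 ≡ 1, so inverse 13.
a ≡ 19·475600·4 + 8·377200·19 + 7·266800·19 + 14·683675·3 + 21·437552·13 = 277130446.
277130446 mod 10938800 = 3660446.

3660446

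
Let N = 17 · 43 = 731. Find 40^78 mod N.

451

Mod 17: 40 ≡ 6; by Fermat, exponent reduces to 78 mod 16 = 14; 6^14 ≡ 9 (mod 17).
Mod 43: 40 ≡ 40; by Fermat, exponent reduces to 78 mod 42 = 36; 40^36 ≡ 21 (mod 43).
Combine by CRT: x ≡ 9 (mod 17), x ≡ 21 (mod 43) ⇒ x ≡ 451 (mod 731).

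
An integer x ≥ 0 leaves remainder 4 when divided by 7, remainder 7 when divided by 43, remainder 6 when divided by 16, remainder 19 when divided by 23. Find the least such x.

38406

The moduli are pairwise coprime; N = 7·43·16·23 = 110768.
N/7 = 15824; 15824 ≡ 4 (mod 7); 4·2 ≡ 1, so inverse 2.
N/43 = 2576; 2576 ≡ 39 (mod 43); 39·32 ≡ 1, so inverse 32.
N/16 = 6923; 6923 ≡ 11 (mod 16); 11·3 ≡ 1, so inverse 3.
N/23 = 4816; 4816 ≡ 9 (mod 23); 9·18 ≡ 1, so inverse 18.
x ≡ 4·15824·2 + 7·2576·32 + 6·6923·3 + 19·4816·18 = 2475302.
2475302 mod 110768 = 38406.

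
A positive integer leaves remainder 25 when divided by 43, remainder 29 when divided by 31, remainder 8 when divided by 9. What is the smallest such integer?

The moduli are pairwise coprime; N = 43·31·9 = 11997.
N/43 = 279; 279 ≡ 21 (mod 43); 21·41 ≡ 1, so inverse 41.
N/31 = 387; 387 ≡ 15 (mod 31); 15·29 ≡ 1, so inverse 29.
N/9 = 1333; 1333 ≡ 1 (mod 9), inverse 1.
t ≡ 25·279·41 + 29·387·29 + 8·1333·1 = 622106.
622106 mod 11997 = 10259.

10259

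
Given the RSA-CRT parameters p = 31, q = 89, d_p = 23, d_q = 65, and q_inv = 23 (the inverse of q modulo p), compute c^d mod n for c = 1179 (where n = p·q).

m₁ = c^(d_p) mod p: c ≡ 1 (mod 31), and 1^23 mod 31 = 1.
m₂ = c^(d_q) mod q: c ≡ 22 (mod 89), and 22^65 mod 89 = 85.
h = q_inv·(m₁ − m₂) mod p = 23·(1 − 85) mod 31 = 21.
m = m₂ + h·q = 85 + 21·89 = 1954.

1954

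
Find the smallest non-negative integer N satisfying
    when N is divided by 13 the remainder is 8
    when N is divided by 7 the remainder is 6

From N ≡ 8 (mod 13) write N = 8 + 13t. Substituting into N ≡ 6 (mod 7) gives 13t ≡ 5 (mod 7), and since 6⁻¹ ≡ 6 (mod 7), t ≡ 2. Hence N ≡ 8 + 13·2 = 34 (mod 91).

34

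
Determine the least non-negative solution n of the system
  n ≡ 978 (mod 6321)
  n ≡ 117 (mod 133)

Combine the congruences pairwise.
gcd(6321, 133) = 7 and 7 | (117 − 978), so the pair is consistent; merging gives n ≡ 7299 (mod 120099), where 120099 = lcm(6321, 133).
The solution is unique modulo lcm(6321, 133) = 120099.

7299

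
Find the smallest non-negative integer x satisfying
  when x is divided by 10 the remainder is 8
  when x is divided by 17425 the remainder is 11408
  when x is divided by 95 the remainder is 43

Combine the congruences pairwise.
gcd(10, 17425) = 5 and 5 | (11408 − 8), so the pair is consistent; merging gives x ≡ 11408 (mod 34850), where 34850 = lcm(10, 17425).
gcd(34850, 95) = 5 and 5 | (43 − 11408), so the pair is consistent; merging gives x ≡ 150808 (mod 662150), where 662150 = lcm(34850, 95).
The solution is unique modulo lcm(10, 17425, 95) = 662150.

150808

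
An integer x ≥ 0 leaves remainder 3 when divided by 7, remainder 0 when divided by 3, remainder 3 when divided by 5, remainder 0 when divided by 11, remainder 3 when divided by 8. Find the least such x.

The moduli are pairwise coprime; N = 7·3·5·11·8 = 9240.
N/7 = 1320; 1320 ≡ 4 (mod 7); 4·2 ≡ 1, so inverse 2.
N/3 = 3080; 3080 ≡ 2 (mod 3); 2·2 ≡ 1, so inverse 2.
N/5 = 1848; 1848 ≡ 3 (mod 5); 3·2 ≡ 1, so inverse 2.
N/11 = 840; 840 ≡ 4 (mod 11); 4·3 ≡ 1, so inverse 3.
N/8 = 1155; 1155 ≡ 3 (mod 8); 3·3 ≡ 1, so inverse 3.
x ≡ 3·1320·2 + 0·3080·2 + 3·1848·2 + 0·840·3 + 3·1155·3 = 29403.
29403 mod 9240 = 1683.

1683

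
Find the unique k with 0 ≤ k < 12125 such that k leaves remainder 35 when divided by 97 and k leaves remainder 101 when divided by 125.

From k ≡ 35 (mod 97) write k = 35 + 97t. Substituting into k ≡ 101 (mod 125) gives 97t ≡ 66 (mod 125), and since 97⁻¹ ≡ 58 (mod 125), t ≡ 78. Hence k ≡ 35 + 97·78 = 7601 (mod 12125).

7601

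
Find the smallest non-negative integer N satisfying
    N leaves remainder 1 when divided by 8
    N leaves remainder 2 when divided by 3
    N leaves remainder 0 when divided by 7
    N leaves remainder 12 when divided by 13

1169

Combine the congruences pairwise.
From N ≡ 1 (mod 8) write N = 1 + 8t. Substituting into N ≡ 2 (mod 3) gives 8t ≡ 1 (mod 3), and since 2⁻¹ ≡ 2 (mod 3), t ≡ 2. Hence N ≡ 1 + 8·2 = 17 (mod 24).
From N ≡ 17 (mod 24) write N = 17 + 24t. Substituting into N ≡ 0 (mod 7) gives 24t ≡ 4 (mod 7), and since 3⁻¹ ≡ 5 (mod 7), t ≡ 6. Hence N ≡ 17 + 24·6 = 161 (mod 168).
From N ≡ 161 (mod 168) write N = 161 + 168t. Substituting into N ≡ 12 (mod 13) gives 168t ≡ 7 (mod 13), and since 12⁻¹ ≡ 12 (mod 13), t ≡ 6. Hence N ≡ 161 + 168·6 = 1169 (mod 2184).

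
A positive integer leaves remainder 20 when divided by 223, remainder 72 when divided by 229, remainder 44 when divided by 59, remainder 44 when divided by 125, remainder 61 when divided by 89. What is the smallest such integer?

16930581044

The moduli are pairwise coprime; N = 223·229·59·125·89 = 33519102125.
N/223 = 150309875; 150309875 ≡ 70 (mod 223); 70·137 ≡ 1, so inverse 137.
N/229 = 146371625; 146371625 ≡ 92 (mod 229); 92·117 ≡ 1, so inverse 117.
N/59 = 568120375; 568120375 ≡ 53 (mod 59); 53·49 ≡ 1, so inverse 49.
N/125 = 268152817; 268152817 ≡ 67 (mod 125); 67·28 ≡ 1, so inverse 28.
N/89 = 376619125; 376619125 ≡ 50 (mod 89); 50·73 ≡ 1, so inverse 73.
a ≡ 20·150309875·137 + 72·146371625·117 + 44·568120375·49 + 44·268152817·28 + 61·376619125·73 = 4877200389169.
4877200389169 mod 33519102125 = 16930581044.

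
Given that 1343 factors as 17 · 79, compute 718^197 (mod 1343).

Mod 17: 718 ≡ 4; by Fermat, exponent reduces to 197 mod 16 = 5; 4^5 ≡ 4 (mod 17).
Mod 79: 718 ≡ 7; by Fermat, exponent reduces to 197 mod 78 = 41; 7^41 ≡ 30 (mod 79).
Combine by CRT: x ≡ 4 (mod 17), x ≡ 30 (mod 79) ⇒ x ≡ 820 (mod 1343).

820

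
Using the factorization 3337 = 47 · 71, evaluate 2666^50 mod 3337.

Mod 47: 2666 ≡ 34; by Fermat, exponent reduces to 50 mod 46 = 4; 34^4 ≡ 32 (mod 47).
Mod 71: 2666 ≡ 39; 39^50 ≡ 32 (mod 71).
Combine by CRT: x ≡ 32 (mod 47), x ≡ 32 (mod 71) ⇒ x ≡ 32 (mod 3337).

32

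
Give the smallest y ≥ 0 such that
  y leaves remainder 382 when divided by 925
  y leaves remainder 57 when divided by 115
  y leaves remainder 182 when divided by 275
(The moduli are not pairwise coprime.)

110457

gcd(925, 115) = 5 and 5 | (57 − 382), so the pair is consistent; merging gives y ≡ 4082 (mod 21275), where 21275 = lcm(925, 115).
gcd(21275, 275) = 25 and 25 | (182 − 4082), so the pair is consistent; merging gives y ≡ 110457 (mod 234025), where 234025 = lcm(21275, 275).
The solution is unique modulo lcm(925, 115, 275) = 234025.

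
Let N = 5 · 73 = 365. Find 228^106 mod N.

Mod 5: 228 ≡ 3; by Fermat, exponent reduces to 106 mod 4 = 2; 3^2 ≡ 4 (mod 5).
Mod 73: 228 ≡ 9; by Fermat, exponent reduces to 106 mod 72 = 34; 9^34 ≡ 64 (mod 73).
Combine by CRT: x ≡ 4 (mod 5), x ≡ 64 (mod 73) ⇒ x ≡ 64 (mod 365).

64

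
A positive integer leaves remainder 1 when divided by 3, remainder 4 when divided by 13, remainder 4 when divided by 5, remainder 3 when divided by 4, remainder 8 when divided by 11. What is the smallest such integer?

3319

The moduli are pairwise coprime; N = 3·13·5·4·11 = 8580.
N/3 = 2860; 2860 ≡ 1 (mod 3), inverse 1.
N/13 = 660; 660 ≡ 10 (mod 13); 10·4 ≡ 1, so inverse 4.
N/5 = 1716; 1716 ≡ 1 (mod 5), inverse 1.
N/4 = 2145; 2145 ≡ 1 (mod 4), inverse 1.
N/11 = 780; 780 ≡ 10 (mod 11); 10·10 ≡ 1, so inverse 10.
a ≡ 1·2860·1 + 4·660·4 + 4·1716·1 + 3·2145·1 + 8·780·10 = 89119.
89119 mod 8580 = 3319.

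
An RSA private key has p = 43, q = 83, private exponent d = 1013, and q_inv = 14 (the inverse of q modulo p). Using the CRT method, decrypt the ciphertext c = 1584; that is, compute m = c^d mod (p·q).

2070

d_p = d mod (p−1) = 1013 mod 42 = 5; d_q = d mod (q−1) = 29.
m₁ = c^(d_p) mod p: c ≡ 36 (mod 43), and 36^5 mod 43 = 6.
m₂ = c^(d_q) mod q: c ≡ 7 (mod 83), and 7^29 mod 83 = 78.
h = q_inv·(m₁ − m₂) mod p = 14·(6 − 78) mod 43 = 24.
m = m₂ + h·q = 78 + 24·83 = 2070.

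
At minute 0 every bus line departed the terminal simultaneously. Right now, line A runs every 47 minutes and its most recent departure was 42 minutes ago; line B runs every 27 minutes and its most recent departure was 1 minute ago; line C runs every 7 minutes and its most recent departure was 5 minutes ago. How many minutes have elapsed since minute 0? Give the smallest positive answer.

1405

The moduli are pairwise coprime; N = 47·27·7 = 8883.
N/47 = 189; 189 ≡ 1 (mod 47), inverse 1.
N/27 = 329; 329 ≡ 5 (mod 27); 5·11 ≡ 1, so inverse 11.
N/7 = 1269; 1269 ≡ 2 (mod 7); 2·4 ≡ 1, so inverse 4.
t ≡ 42·189·1 + 1·329·11 + 5·1269·4 = 36937.
36937 mod 8883 = 1405.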